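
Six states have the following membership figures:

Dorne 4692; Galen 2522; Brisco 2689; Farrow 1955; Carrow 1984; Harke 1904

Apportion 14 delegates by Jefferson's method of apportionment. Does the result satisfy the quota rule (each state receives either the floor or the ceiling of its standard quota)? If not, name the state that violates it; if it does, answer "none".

Standard quotas: Dorne 4.172, Galen 2.242, Brisco 2.391, Farrow 1.738, Carrow 1.764, Harke 1.693.
Jefferson allocation: Dorne 4, Galen 2, Brisco 2, Farrow 2, Carrow 2, Harke 2.
Every allocation lies between the lower and upper quota.

none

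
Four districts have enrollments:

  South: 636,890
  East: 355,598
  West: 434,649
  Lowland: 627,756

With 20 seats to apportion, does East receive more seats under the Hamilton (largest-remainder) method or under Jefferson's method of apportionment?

Hamilton: South 6, East 4, West 4, Lowland 6.
Jefferson: South 7, East 3, West 4, Lowland 6.
East gets 4 under Hamilton and 3 under Jefferson.

Hamilton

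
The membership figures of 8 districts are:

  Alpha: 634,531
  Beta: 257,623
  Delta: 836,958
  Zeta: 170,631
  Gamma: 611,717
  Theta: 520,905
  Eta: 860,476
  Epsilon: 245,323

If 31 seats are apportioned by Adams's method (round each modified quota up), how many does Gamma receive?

4

Standard divisor 4138164/31 ≈ 133489.161; standard quotas: Alpha 4.753, Beta 1.930, Delta 6.270, Zeta 1.278, Gamma 4.583, Theta 3.902, Eta 6.446, Epsilon 1.838.
Rounding up gives 5, 2, 7, 2, 5, 4, 7, 2 = 34 seats, so the divisor must be adjusted.
With modified divisor 155800: modified quotas Alpha 4.073, Beta 1.654, Delta 5.372, Zeta 1.095, Gamma 3.926, Theta 3.343, Eta 5.523, Epsilon 1.575.
Rounding up: Alpha 5, Beta 2, Delta 6, Zeta 2, Gamma 4, Theta 4, Eta 6, Epsilon 2 (total 31).
Gamma receives 4.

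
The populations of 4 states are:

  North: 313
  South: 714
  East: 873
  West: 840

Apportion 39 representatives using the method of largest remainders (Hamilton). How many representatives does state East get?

The standard divisor is 2740/39 ≈ 70.256.
Standard quotas: North 4.455, South 10.163, East 12.426, West 11.956.
Lower quotas: North 4, South 10, East 12, West 11 (sum 37, leaving 2 seats).
Remainders in descending order: West 0.956, North 0.455, East 0.426, South 0.163.
The surplus seats go to West, North.
East receives 12.

12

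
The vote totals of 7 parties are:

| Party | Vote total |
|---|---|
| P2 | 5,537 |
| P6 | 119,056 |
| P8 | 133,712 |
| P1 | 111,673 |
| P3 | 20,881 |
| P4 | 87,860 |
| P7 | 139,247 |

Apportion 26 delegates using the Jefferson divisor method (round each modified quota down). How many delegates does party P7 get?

6

Standard divisor 617966/26 ≈ 23767.923; standard quotas: P2 0.233, P6 5.009, P8 5.626, P1 4.698, P3 0.879, P4 3.697, P7 5.859.
Rounding down gives 0, 5, 5, 4, 0, 3, 5 = 22 seats, so the divisor must be adjusted.
With modified divisor 21400: modified quotas P2 0.259, P6 5.563, P8 6.248, P1 5.218, P3 0.976, P4 4.106, P7 6.507.
Rounding down: P2 0, P6 5, P8 6, P1 5, P3 0, P4 4, P7 6 (total 26).
P7 receives 6.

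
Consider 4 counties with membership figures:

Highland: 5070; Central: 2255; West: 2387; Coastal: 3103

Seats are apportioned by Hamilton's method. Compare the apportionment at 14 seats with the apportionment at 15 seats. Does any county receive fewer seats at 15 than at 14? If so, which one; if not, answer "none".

At 14 seats: Highland 6, Central 2, West 3, Coastal 3.
At 15 seats: Highland 6, Central 3, West 3, Coastal 3.
No county's allocation decreased.

none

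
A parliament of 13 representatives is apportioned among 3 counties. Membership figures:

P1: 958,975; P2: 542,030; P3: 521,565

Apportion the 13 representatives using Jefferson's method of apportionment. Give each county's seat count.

P1 7, P2 3, P3 3

Standard divisor 2022570/13 ≈ 155582.308; standard quotas: P1 6.164, P2 3.484, P3 3.352.
Rounding down gives 6, 3, 3 = 12 seats, so the divisor must be adjusted.
With modified divisor 136300: modified quotas P1 7.036, P2 3.977, P3 3.827.
Rounding down: P1 7, P2 3, P3 3 (total 13).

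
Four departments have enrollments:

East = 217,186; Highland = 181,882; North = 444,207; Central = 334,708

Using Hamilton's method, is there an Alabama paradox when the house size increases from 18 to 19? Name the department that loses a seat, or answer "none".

none

At 18 seats: East 3, Highland 3, North 7, Central 5.
At 19 seats: East 4, Highland 3, North 7, Central 5.
No department's allocation decreased.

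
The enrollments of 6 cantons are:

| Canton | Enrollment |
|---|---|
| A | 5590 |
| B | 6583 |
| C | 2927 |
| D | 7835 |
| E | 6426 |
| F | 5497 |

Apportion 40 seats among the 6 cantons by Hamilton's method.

A=7, B=8, C=3, D=9, E=7, F=6

The standard divisor is 34858/40 ≈ 871.45.
Standard quotas: A 6.4146, B 7.5541, C 3.3588, D 8.9908, E 7.3739, F 6.3079.
Lower quotas: A 6, B 7, C 3, D 8, E 7, F 6 (sum 37, leaving 3 seats).
Remainders in descending order: D 0.9908, B 0.5541, A 0.4146, E 0.3739, C 0.3588, F 0.3079.
Largest remainders: D, B, A receive the extra seats.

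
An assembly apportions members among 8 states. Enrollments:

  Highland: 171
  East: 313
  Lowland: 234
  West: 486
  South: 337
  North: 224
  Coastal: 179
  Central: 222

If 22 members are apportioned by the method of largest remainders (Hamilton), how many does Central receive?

2

The standard divisor is 2166/22 ≈ 98.455.
Standard quotas: Highland 1.737, East 3.179, Lowland 2.377, West 4.936, South 3.423, North 2.275, Coastal 1.818, Central 2.255.
Lower quotas: Highland 1, East 3, Lowland 2, West 4, South 3, North 2, Coastal 1, Central 2 (sum 18, leaving 4 seats).
Remainders in descending order: West 0.936, Coastal 0.818, Highland 0.737, South 0.423, Lowland 0.377, North 0.275, Central 0.255, East 0.179.
The surplus seats go to West, Coastal, Highland, South.
Central receives 2.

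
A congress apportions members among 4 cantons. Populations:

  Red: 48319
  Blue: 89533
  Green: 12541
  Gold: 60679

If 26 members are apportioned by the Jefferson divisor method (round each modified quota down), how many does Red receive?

6

Standard divisor 211072/26 ≈ 8118.154; standard quotas: Red 5.952, Blue 11.029, Green 1.545, Gold 7.474.
Rounding down gives 5, 11, 1, 7 = 24 seats, so the divisor must be adjusted.
With modified divisor 7500: modified quotas Red 6.443, Blue 11.938, Green 1.672, Gold 8.091.
Rounding down: Red 6, Blue 11, Green 1, Gold 8 (total 26).
Red receives 6.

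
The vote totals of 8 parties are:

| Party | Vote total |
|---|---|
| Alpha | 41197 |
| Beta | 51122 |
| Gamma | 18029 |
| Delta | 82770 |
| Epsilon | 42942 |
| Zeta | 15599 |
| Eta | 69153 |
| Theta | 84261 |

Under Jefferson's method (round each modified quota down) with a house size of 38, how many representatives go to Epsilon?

Standard divisor 405073/38 ≈ 10659.816; standard quotas: Alpha 3.865, Beta 4.796, Gamma 1.691, Delta 7.765, Epsilon 4.028, Zeta 1.463, Eta 6.487, Theta 7.905.
Rounding down gives 3, 4, 1, 7, 4, 1, 6, 7 = 33 seats, so the divisor must be adjusted.
With modified divisor 9600: modified quotas Alpha 4.291, Beta 5.325, Gamma 1.878, Delta 8.622, Epsilon 4.473, Zeta 1.625, Eta 7.203, Theta 8.777.
Rounding down: Alpha 4, Beta 5, Gamma 1, Delta 8, Epsilon 4, Zeta 1, Eta 7, Theta 8 (total 38).
Epsilon receives 4.

4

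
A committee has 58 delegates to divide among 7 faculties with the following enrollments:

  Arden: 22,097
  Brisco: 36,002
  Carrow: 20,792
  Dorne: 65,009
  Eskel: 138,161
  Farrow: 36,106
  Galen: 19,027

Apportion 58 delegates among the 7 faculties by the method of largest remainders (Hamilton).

Arden 4; Brisco 6; Carrow 4; Dorne 11; Eskel 24; Farrow 6; Galen 3

Total 337194; standard divisor 337194/58 ≈ 5813.69.
Standard quotas: Arden 3.8009, Brisco 6.1926, Carrow 3.5764, Dorne 11.1821, Eskel 23.7648, Farrow 6.2105, Galen 3.2728.
Lower quotas: Arden 3, Brisco 6, Carrow 3, Dorne 11, Eskel 23, Farrow 6, Galen 3 (sum 55, leaving 3 seats).
Remainders in descending order: Arden 0.8009, Eskel 0.7648, Carrow 0.5764, Galen 0.2728, Farrow 0.2105, Brisco 0.1926, Dorne 0.1821.
The surplus seats go to Arden, Eskel, Carrow.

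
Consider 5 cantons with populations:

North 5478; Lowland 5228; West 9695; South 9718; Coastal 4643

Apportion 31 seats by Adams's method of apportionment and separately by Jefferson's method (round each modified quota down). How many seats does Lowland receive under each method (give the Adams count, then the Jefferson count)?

Adams: North 5, Lowland 5, West 8, South 9, Coastal 4.
Jefferson: North 5, Lowland 4, West 9, South 9, Coastal 4.
Lowland gets 5 under Adams and 4 under Jefferson.

5 and 4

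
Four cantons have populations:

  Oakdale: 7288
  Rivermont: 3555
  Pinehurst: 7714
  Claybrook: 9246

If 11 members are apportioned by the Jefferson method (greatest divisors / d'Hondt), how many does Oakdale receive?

Standard divisor 27803/11 ≈ 2527.545; standard quotas: Oakdale 2.883, Rivermont 1.407, Pinehurst 3.052, Claybrook 3.658.
Rounding down gives 2, 1, 3, 3 = 9 seats, so the divisor must be adjusted.
With modified divisor 2100: modified quotas Oakdale 3.470, Rivermont 1.693, Pinehurst 3.673, Claybrook 4.403.
Rounding down: Oakdale 3, Rivermont 1, Pinehurst 3, Claybrook 4 (total 11).
Oakdale receives 3.

3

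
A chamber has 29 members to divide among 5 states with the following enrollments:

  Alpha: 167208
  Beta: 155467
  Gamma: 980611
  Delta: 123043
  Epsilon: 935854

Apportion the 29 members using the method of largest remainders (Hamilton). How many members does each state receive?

Standard divisor: 2362183 ÷ 29 ≈ 81454.586.
Standard quotas: Alpha 2.0528, Beta 1.9086, Gamma 12.0387, Delta 1.5106, Epsilon 11.4893.
Lower quotas: Alpha 2, Beta 1, Gamma 12, Delta 1, Epsilon 11 (sum 27, leaving 2 seats).
Remainders in descending order: Beta 0.9086, Delta 0.5106, Epsilon 0.4893, Alpha 0.0528, Gamma 0.0387.
The surplus seats go to Beta, Delta.

Alpha 2, Beta 2, Gamma 12, Delta 2, Epsilon 11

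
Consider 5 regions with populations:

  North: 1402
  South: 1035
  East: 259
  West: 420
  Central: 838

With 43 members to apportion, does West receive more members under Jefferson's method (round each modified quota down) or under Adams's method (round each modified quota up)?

Adams

Jefferson: North 16, South 11, East 3, West 4, Central 9.
Adams: North 15, South 11, East 3, West 5, Central 9.
West gets 4 under Jefferson and 5 under Adams.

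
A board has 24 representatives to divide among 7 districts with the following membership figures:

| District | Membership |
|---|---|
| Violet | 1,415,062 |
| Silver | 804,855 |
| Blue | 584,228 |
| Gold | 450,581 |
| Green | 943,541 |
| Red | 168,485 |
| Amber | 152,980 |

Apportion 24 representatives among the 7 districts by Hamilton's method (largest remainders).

Violet 8, Silver 4, Blue 3, Gold 2, Green 5, Red 1, Amber 1

The standard divisor is 4519732/24 ≈ 188322.167.
Standard quotas: Violet 7.5140, Silver 4.2738, Blue 3.1023, Gold 2.3926, Green 5.0102, Red 0.8947, Amber 0.8123.
Lower quotas: Violet 7, Silver 4, Blue 3, Gold 2, Green 5, Red 0, Amber 0 (sum 21, leaving 3 seats).
Remainders in descending order: Red 0.8947, Amber 0.8123, Violet 0.5140, Gold 0.3926, Silver 0.2738, Blue 0.1023, Green 0.0102.
The surplus seats go to Red, Amber, Violet.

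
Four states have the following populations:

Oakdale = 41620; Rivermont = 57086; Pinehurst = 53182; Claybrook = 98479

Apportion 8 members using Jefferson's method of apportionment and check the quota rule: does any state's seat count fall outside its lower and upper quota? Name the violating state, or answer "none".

Standard quotas: Oakdale 1.330, Rivermont 1.824, Pinehurst 1.699, Claybrook 3.147.
Jefferson allocation: Oakdale 1, Rivermont 2, Pinehurst 2, Claybrook 3.
Every allocation lies between the lower and upper quota.

none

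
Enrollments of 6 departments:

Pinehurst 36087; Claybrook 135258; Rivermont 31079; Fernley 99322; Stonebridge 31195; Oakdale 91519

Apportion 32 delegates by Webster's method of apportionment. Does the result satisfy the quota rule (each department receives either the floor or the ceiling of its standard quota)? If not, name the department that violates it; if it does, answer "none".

Standard quotas: Pinehurst 2.721, Claybrook 10.197, Rivermont 2.343, Fernley 7.488, Stonebridge 2.352, Oakdale 6.900.
Webster allocation: Pinehurst 3, Claybrook 10, Rivermont 2, Fernley 8, Stonebridge 2, Oakdale 7.
Every allocation lies between the lower and upper quota.

none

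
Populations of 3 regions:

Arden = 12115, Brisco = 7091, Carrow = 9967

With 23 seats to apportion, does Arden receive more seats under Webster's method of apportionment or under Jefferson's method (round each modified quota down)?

Webster: Arden 9, Brisco 6, Carrow 8.
Jefferson: Arden 10, Brisco 5, Carrow 8.
Arden gets 9 under Webster and 10 under Jefferson.

Jefferson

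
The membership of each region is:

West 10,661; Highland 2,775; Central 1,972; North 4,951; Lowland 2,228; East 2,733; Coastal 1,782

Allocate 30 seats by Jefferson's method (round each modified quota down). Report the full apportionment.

West=12, Highland=3, Central=2, North=6, Lowland=2, East=3, Coastal=2

Standard divisor 27102/30 ≈ 903.4; standard quotas: West 11.801, Highland 3.072, Central 2.183, North 5.480, Lowland 2.466, East 3.025, Coastal 1.973.
Rounding down gives 11, 3, 2, 5, 2, 3, 1 = 27 seats, so the divisor must be adjusted.
With modified divisor 821.6: modified quotas West 12.976, Highland 3.378, Central 2.400, North 6.026, Lowland 2.712, East 3.326, Coastal 2.169.
Rounding down: West 12, Highland 3, Central 2, North 6, Lowland 2, East 3, Coastal 2 (total 30).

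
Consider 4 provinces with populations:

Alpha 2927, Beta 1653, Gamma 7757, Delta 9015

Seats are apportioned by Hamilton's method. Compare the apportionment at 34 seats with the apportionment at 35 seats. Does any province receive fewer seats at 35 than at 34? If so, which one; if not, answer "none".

Beta

At 34 seats: Alpha 5, Beta 3, Gamma 12, Delta 14.
At 35 seats: Alpha 5, Beta 2, Gamma 13, Delta 15.
Beta drops from 3 to 2.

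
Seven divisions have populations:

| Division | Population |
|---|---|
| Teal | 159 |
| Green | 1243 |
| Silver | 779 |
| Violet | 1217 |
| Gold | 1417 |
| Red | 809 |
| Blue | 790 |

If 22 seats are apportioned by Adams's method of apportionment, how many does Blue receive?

3

Standard divisor 6414/22 ≈ 291.545; standard quotas: Teal 0.545, Green 4.263, Silver 2.672, Violet 4.174, Gold 4.860, Red 2.775, Blue 2.710.
Rounding up gives 1, 5, 3, 5, 5, 3, 3 = 25 seats, so the divisor must be adjusted.
With modified divisor 370: modified quotas Teal 0.430, Green 3.359, Silver 2.105, Violet 3.289, Gold 3.830, Red 2.186, Blue 2.135.
Rounding up: Teal 1, Green 4, Silver 3, Violet 4, Gold 4, Red 3, Blue 3 (total 22).
Blue receives 3.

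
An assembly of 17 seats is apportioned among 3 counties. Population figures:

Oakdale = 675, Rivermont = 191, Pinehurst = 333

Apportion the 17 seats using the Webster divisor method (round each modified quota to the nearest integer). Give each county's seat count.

Oakdale=9; Rivermont=3; Pinehurst=5

Standard divisor 1199/17 ≈ 70.529; standard quotas: Oakdale 9.570, Rivermont 2.708, Pinehurst 4.721.
Rounding to the nearest integer gives 10, 3, 5 = 18 seats, so the divisor must be adjusted.
With modified divisor 73: modified quotas Oakdale 9.247, Rivermont 2.616, Pinehurst 4.562.
Rounding to the nearest integer: Oakdale 9, Rivermont 3, Pinehurst 5 (total 17).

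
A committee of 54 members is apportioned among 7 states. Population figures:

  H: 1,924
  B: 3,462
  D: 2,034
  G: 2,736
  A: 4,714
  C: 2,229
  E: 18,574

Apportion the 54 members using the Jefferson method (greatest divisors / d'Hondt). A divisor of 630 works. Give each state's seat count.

With modified divisor 630: modified quotas H 3.054, B 5.495, D 3.229, G 4.343, A 7.483, C 3.538, E 29.483.
Rounding down: H 3, B 5, D 3, G 4, A 7, C 3, E 29 (total 54).

H: 3, B: 5, D: 3, G: 4, A: 7, C: 3, E: 29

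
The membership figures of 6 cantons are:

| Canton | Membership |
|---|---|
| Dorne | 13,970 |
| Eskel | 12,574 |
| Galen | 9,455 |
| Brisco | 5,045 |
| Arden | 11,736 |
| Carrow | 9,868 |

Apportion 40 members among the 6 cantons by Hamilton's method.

Total 62648; standard divisor 62648/40 ≈ 1566.2.
Standard quotas: Dorne 8.9197, Eskel 8.0283, Galen 6.0369, Brisco 3.2212, Arden 7.4933, Carrow 6.3006.
Lower quotas: Dorne 8, Eskel 8, Galen 6, Brisco 3, Arden 7, Carrow 6 (sum 38, leaving 2 seats).
Remainders in descending order: Dorne 0.9197, Arden 0.4933, Carrow 0.3006, Brisco 0.2212, Galen 0.0369, Eskel 0.0283.
The surplus seats go to Dorne, Arden.

Dorne=9; Eskel=8; Galen=6; Brisco=3; Arden=8; Carrow=6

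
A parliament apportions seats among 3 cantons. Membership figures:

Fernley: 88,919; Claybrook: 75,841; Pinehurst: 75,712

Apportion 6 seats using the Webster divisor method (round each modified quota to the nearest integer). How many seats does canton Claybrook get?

2

Standard divisor 240472/6 ≈ 40078.667; standard quotas: Fernley 2.219, Claybrook 1.892, Pinehurst 1.889.
Rounding to the nearest integer gives Fernley 2, Claybrook 2, Pinehurst 2 — total 6, matching the house size, so no adjustment is needed.
Claybrook receives 2.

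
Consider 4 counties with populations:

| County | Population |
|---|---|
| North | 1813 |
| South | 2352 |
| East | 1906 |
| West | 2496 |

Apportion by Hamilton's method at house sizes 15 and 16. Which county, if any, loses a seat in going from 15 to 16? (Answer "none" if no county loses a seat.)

none

At 15 seats: North 3, South 4, East 3, West 5.
At 16 seats: North 3, South 4, East 4, West 5.
No county's allocation decreased.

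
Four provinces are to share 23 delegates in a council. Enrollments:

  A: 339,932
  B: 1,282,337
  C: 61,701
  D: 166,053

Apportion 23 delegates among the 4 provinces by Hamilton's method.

A=4, B=16, C=1, D=2

Total 1850023; standard divisor 1850023/23 ≈ 80435.783.
Standard quotas: A 4.2261, B 15.9424, C 0.7671, D 2.0644.
Lower quotas: A 4, B 15, C 0, D 2 (sum 21, leaving 2 seats).
Remainders in descending order: B 0.9424, C 0.7671, A 0.2261, D 0.0644.
The surplus seats go to B, C.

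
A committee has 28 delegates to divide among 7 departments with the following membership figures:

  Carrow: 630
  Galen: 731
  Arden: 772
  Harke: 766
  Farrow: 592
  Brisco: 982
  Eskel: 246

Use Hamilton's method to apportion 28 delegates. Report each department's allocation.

The standard divisor is 4719/28 ≈ 168.536.
Standard quotas: Carrow 3.738, Galen 4.337, Arden 4.581, Harke 4.545, Farrow 3.513, Brisco 5.827, Eskel 1.460.
Lower quotas: Carrow 3, Galen 4, Arden 4, Harke 4, Farrow 3, Brisco 5, Eskel 1 (sum 24, leaving 4 seats).
Remainders in descending order: Brisco 0.827, Carrow 0.738, Arden 0.581, Harke 0.545, Farrow 0.513, Eskel 0.460, Galen 0.337.
Largest remainders: Brisco, Carrow, Arden, Harke receive the extra seats.

Carrow 4, Galen 4, Arden 5, Harke 5, Farrow 3, Brisco 6, Eskel 1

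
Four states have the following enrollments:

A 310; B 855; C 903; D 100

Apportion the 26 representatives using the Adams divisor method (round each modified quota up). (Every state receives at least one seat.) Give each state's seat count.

Standard divisor 2168/26 ≈ 83.385; standard quotas: A 3.718, B 10.254, C 10.829, D 1.199.
Rounding up gives 4, 11, 11, 2 = 28 seats, so the divisor must be adjusted.
With modified divisor 93: modified quotas A 3.333, B 9.194, C 9.710, D 1.075.
Rounding up: A 4, B 10, C 10, D 2 (total 26).

A=4, B=10, C=10, D=2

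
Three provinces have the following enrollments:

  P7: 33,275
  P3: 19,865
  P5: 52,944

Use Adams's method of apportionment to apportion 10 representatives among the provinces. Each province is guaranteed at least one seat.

Standard divisor 106084/10 ≈ 10608.4; standard quotas: P7 3.137, P3 1.873, P5 4.991.
Rounding up gives 4, 2, 5 = 11 seats, so the divisor must be adjusted.
With modified divisor 12200: modified quotas P7 2.727, P3 1.628, P5 4.340.
Rounding up: P7 3, P3 2, P5 5 (total 10).

P7=3, P3=2, P5=5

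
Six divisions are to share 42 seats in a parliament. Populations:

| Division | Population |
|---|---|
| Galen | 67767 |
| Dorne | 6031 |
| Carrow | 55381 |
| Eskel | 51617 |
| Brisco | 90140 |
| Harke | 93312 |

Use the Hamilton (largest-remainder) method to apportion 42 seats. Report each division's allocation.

Standard divisor: 364248 ÷ 42 ≈ 8672.571.
Standard quotas: Galen 7.8139, Dorne 0.6954, Carrow 6.3858, Eskel 5.9518, Brisco 10.3937, Harke 10.7594.
Lower quotas: Galen 7, Dorne 0, Carrow 6, Eskel 5, Brisco 10, Harke 10 (sum 38, leaving 4 seats).
Remainders in descending order: Eskel 0.9518, Galen 0.8139, Harke 0.7594, Dorne 0.6954, Brisco 0.3937, Carrow 0.3858.
Largest remainders: Eskel, Galen, Harke, Dorne receive the extra seats.

Galen 8, Dorne 1, Carrow 6, Eskel 6, Brisco 10, Harke 11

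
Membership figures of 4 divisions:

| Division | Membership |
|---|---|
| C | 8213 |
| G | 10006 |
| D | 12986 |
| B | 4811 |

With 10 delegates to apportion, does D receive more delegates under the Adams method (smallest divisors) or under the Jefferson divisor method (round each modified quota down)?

Jefferson

Adams: C 2, G 3, D 3, B 2.
Jefferson: C 2, G 3, D 4, B 1.
D gets 3 under Adams and 4 under Jefferson.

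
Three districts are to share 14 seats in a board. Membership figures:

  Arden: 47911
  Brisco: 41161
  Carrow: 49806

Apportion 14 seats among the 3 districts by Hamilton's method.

Arden: 5; Brisco: 4; Carrow: 5

Total 138878; standard divisor 138878/14 ≈ 9919.857.
Standard quotas: Arden 4.8298, Brisco 4.1494, Carrow 5.0208.
Lower quotas: Arden 4, Brisco 4, Carrow 5 (sum 13, leaving 1 seat).
Remainders in descending order: Arden 0.8298, Brisco 0.1494, Carrow 0.0208.
Largest remainder: Arden receives the extra seat.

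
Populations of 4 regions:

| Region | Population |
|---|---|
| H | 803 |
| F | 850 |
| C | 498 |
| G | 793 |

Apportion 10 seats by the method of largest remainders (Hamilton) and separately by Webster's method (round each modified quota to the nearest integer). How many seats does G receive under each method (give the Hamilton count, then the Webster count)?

3 and 2

Hamilton: H 3, F 3, C 1, G 3.
Webster: H 3, F 3, C 2, G 2.
G gets 3 under Hamilton and 2 under Webster.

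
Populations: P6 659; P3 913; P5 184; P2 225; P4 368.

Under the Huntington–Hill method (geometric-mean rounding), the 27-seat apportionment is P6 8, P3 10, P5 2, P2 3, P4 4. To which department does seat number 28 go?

P3

Priority for the next seat is population ÷ (√(s·(s+1))).
Priorities: P6 77.664, P3 87.051, P5 75.118, P2 64.952, P4 82.287.
Highest priority: P3.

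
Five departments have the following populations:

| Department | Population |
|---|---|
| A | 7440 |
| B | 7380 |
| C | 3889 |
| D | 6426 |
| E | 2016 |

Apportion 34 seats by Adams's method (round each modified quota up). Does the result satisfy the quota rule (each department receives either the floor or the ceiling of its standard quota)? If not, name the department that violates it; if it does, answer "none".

none

Standard quotas: A 9.317, B 9.242, C 4.870, D 8.047, E 2.525.
Adams allocation: A 9, B 9, C 5, D 8, E 3.
Every allocation lies between the lower and upper quota.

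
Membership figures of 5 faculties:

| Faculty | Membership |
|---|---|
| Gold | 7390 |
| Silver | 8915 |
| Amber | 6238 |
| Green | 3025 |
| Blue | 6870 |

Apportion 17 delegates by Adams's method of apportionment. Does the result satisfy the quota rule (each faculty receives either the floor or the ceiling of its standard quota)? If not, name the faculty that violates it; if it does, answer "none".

none

Standard quotas: Gold 3.873, Silver 4.672, Amber 3.269, Green 1.585, Blue 3.600.
Adams allocation: Gold 4, Silver 4, Amber 3, Green 2, Blue 4.
Every allocation lies between the lower and upper quota.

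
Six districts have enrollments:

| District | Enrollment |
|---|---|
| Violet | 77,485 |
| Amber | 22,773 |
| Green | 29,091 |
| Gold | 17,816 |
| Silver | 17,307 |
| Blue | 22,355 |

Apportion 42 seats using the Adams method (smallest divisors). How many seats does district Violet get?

17

Standard divisor 186827/42 ≈ 4448.262; standard quotas: Violet 17.419, Amber 5.120, Green 6.540, Gold 4.005, Silver 3.891, Blue 5.026.
Rounding up gives 18, 6, 7, 5, 4, 6 = 46 seats, so the divisor must be adjusted.
With modified divisor 4700: modified quotas Violet 16.486, Amber 4.845, Green 6.190, Gold 3.791, Silver 3.682, Blue 4.756.
Rounding up: Violet 17, Amber 5, Green 7, Gold 4, Silver 4, Blue 5 (total 42).
Violet receives 17.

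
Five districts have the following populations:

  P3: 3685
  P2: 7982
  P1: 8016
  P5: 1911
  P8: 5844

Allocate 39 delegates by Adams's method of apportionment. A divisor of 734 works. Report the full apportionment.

With modified divisor 734: modified quotas P3 5.020, P2 10.875, P1 10.921, P5 2.604, P8 7.962.
Rounding up: P3 6, P2 11, P1 11, P5 3, P8 8 (total 39).

P3 6, P2 11, P1 11, P5 3, P8 8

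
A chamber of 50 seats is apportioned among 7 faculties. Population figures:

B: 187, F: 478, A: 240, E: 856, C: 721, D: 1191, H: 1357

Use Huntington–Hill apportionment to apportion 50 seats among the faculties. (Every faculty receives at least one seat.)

B 2; F 5; A 2; E 9; C 7; D 12; H 13

With divisor 100.7: modified quotas B 1.857, F 4.747, A 2.383, E 8.500, C 7.160, D 11.827, H 13.476.
Geometric-mean thresholds: B √(1·2)=1.414, F √(4·5)=4.472, A √(2·3)=2.449, E √(8·9)=8.485, C √(7·8)=7.483, D √(11·12)=11.489, H √(13·14)=13.491.
Each quota rounded against its threshold gives B 2, F 5, A 2, E 9, C 7, D 12, H 13 (total 50).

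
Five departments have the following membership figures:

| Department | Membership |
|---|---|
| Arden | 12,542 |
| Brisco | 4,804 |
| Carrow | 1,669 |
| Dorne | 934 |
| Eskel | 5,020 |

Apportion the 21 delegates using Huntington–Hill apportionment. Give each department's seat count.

Arden: 11, Brisco: 4, Carrow: 1, Dorne: 1, Eskel: 4

With divisor 1188: modified quotas Arden 10.557, Brisco 4.044, Carrow 1.405, Dorne 0.786, Eskel 4.226.
Geometric-mean thresholds: Arden √(10·11)=10.488, Brisco √(4·5)=4.472, Carrow √(1·2)=1.414, Dorne (min 1), Eskel √(4·5)=4.472.
Each quota rounded against its threshold gives Arden 11, Brisco 4, Carrow 1, Dorne 1, Eskel 4 (total 21).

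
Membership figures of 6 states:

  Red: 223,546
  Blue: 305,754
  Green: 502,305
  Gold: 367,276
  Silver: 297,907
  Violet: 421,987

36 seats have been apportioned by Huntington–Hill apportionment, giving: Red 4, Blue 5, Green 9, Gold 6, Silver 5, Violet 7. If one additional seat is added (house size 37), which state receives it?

Gold

Priority for the next seat is population ÷ (√(s·(s+1))).
Priorities: Red 49986.405, Blue 55822.788, Green 52947.596, Gold 56671.917, Silver 54390.128, Violet 56390.385.
Highest priority: Gold.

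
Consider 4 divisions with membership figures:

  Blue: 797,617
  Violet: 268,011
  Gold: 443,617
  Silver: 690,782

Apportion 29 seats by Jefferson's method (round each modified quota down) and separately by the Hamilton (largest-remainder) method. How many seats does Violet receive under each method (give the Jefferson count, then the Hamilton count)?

Jefferson: Blue 11, Violet 3, Gold 6, Silver 9.
Hamilton: Blue 10, Violet 4, Gold 6, Silver 9.
Violet gets 3 under Jefferson and 4 under Hamilton.

3 and 4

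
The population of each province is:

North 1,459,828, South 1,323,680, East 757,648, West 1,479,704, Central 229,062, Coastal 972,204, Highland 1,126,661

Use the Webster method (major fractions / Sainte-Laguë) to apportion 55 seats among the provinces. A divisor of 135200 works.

North 11; South 10; East 6; West 11; Central 2; Coastal 7; Highland 8

With modified divisor 135200: modified quotas North 10.798, South 9.791, East 5.604, West 10.945, Central 1.694, Coastal 7.191, Highland 8.333.
Rounding to the nearest integer: North 11, South 10, East 6, West 11, Central 2, Coastal 7, Highland 8 (total 55).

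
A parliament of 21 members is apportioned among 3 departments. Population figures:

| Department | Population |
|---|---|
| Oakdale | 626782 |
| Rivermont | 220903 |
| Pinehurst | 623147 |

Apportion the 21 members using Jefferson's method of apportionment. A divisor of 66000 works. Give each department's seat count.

With modified divisor 66000: modified quotas Oakdale 9.497, Rivermont 3.347, Pinehurst 9.442.
Rounding down: Oakdale 9, Rivermont 3, Pinehurst 9 (total 21).

Oakdale=9, Rivermont=3, Pinehurst=9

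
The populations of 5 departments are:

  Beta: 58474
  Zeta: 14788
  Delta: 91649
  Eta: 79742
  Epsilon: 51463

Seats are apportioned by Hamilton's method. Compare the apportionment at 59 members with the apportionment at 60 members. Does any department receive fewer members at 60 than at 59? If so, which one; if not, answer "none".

none

At 59 seats: Beta 12, Zeta 3, Delta 18, Eta 16, Epsilon 10.
At 60 seats: Beta 12, Zeta 3, Delta 19, Eta 16, Epsilon 10.
No department's allocation decreased.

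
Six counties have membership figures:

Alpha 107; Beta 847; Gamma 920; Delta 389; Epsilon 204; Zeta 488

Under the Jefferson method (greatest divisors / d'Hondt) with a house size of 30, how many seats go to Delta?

Standard divisor 2955/30 ≈ 98.5; standard quotas: Alpha 1.086, Beta 8.599, Gamma 9.340, Delta 3.949, Epsilon 2.071, Zeta 4.954.
Rounding down gives 1, 8, 9, 3, 2, 4 = 27 seats, so the divisor must be adjusted.
With modified divisor 93: modified quotas Alpha 1.151, Beta 9.108, Gamma 9.892, Delta 4.183, Epsilon 2.194, Zeta 5.247.
Rounding down: Alpha 1, Beta 9, Gamma 9, Delta 4, Epsilon 2, Zeta 5 (total 30).
Delta receives 4.

4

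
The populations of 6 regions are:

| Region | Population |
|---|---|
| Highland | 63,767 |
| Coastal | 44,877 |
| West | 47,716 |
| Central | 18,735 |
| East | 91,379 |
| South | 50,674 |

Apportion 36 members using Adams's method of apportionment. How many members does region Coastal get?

Standard divisor 317148/36 ≈ 8809.667; standard quotas: Highland 7.238, Coastal 5.094, West 5.416, Central 2.127, East 10.373, South 5.752.
Rounding up gives 8, 6, 6, 3, 11, 6 = 40 seats, so the divisor must be adjusted.
With modified divisor 9500: modified quotas Highland 6.712, Coastal 4.724, West 5.023, Central 1.972, East 9.619, South 5.334.
Rounding up: Highland 7, Coastal 5, West 6, Central 2, East 10, South 6 (total 36).
Coastal receives 5.

5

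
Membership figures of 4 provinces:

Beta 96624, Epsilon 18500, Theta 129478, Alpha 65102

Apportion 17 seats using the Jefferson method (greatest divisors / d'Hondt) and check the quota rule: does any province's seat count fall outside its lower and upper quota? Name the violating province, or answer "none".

Standard quotas: Beta 5.304, Epsilon 1.015, Theta 7.107, Alpha 3.574.
Jefferson allocation: Beta 5, Epsilon 1, Theta 7, Alpha 4.
Every allocation lies between the lower and upper quota.

none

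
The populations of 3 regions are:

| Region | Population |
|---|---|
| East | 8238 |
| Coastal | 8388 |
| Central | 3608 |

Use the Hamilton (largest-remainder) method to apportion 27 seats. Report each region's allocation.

East 11, Coastal 11, Central 5

The standard divisor is 20234/27 ≈ 749.407.
Standard quotas: East 10.9927, Coastal 11.1928, Central 4.8145.
Lower quotas: East 10, Coastal 11, Central 4 (sum 25, leaving 2 seats).
Remainders in descending order: East 0.9927, Central 0.8145, Coastal 0.1928.
The surplus seats go to East, Central.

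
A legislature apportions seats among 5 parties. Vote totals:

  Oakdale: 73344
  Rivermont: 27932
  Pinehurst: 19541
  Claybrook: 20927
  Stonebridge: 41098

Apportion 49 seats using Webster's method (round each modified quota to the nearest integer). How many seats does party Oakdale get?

Standard divisor 182842/49 ≈ 3731.469; standard quotas: Oakdale 19.656, Rivermont 7.486, Pinehurst 5.237, Claybrook 5.608, Stonebridge 11.014.
Rounding to the nearest integer gives Oakdale 20, Rivermont 7, Pinehurst 5, Claybrook 6, Stonebridge 11 — total 49, matching the house size, so no adjustment is needed.
Oakdale receives 20.

20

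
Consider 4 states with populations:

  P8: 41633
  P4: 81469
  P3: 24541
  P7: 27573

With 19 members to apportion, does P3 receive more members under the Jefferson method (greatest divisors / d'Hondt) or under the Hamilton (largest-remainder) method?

Jefferson: P8 5, P4 9, P3 2, P7 3.
Hamilton: P8 4, P4 9, P3 3, P7 3.
P3 gets 2 under Jefferson and 3 under Hamilton.

Hamilton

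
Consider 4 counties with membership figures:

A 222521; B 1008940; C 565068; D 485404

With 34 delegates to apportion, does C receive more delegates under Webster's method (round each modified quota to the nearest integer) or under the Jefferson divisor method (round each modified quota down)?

Webster

Webster: A 3, B 15, C 9, D 7.
Jefferson: A 3, B 16, C 8, D 7.
C gets 9 under Webster and 8 under Jefferson.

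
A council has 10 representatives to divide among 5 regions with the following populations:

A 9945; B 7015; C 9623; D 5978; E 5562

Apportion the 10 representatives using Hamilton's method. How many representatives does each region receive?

A 3, B 2, C 2, D 2, E 1

The standard divisor is 38123/10 ≈ 3812.3.
Standard quotas: A 2.6087, B 1.8401, C 2.5242, D 1.5681, E 1.4590.
Lower quotas: A 2, B 1, C 2, D 1, E 1 (sum 7, leaving 3 seats).
Remainders in descending order: B 0.8401, A 0.6087, D 0.5681, C 0.5242, E 0.4590.
The surplus seats go to B, A, D.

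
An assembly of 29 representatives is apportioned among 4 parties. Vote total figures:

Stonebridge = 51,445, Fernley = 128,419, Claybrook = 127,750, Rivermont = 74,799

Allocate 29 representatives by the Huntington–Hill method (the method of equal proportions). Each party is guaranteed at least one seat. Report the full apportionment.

Stonebridge=4, Fernley=10, Claybrook=9, Rivermont=6

With divisor 13501: modified quotas Stonebridge 3.810, Fernley 9.512, Claybrook 9.462, Rivermont 5.540.
Geometric-mean thresholds: Stonebridge √(3·4)=3.464, Fernley √(9·10)=9.487, Claybrook √(9·10)=9.487, Rivermont √(5·6)=5.477.
Each quota rounded against its threshold gives Stonebridge 4, Fernley 10, Claybrook 9, Rivermont 6 (total 29).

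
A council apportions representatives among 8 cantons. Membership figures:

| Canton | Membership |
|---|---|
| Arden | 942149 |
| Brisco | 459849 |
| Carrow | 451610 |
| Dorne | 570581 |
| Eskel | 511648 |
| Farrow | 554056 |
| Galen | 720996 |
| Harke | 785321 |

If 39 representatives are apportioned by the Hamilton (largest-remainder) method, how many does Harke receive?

Standard divisor: 4996210 ÷ 39 ≈ 128107.949.
Standard quotas: Arden 7.3543, Brisco 3.5895, Carrow 3.5252, Dorne 4.4539, Eskel 3.9939, Farrow 4.3249, Galen 5.6280, Harke 6.1302.
Lower quotas: Arden 7, Brisco 3, Carrow 3, Dorne 4, Eskel 3, Farrow 4, Galen 5, Harke 6 (sum 35, leaving 4 seats).
Remainders in descending order: Eskel 0.9939, Galen 0.6280, Brisco 0.5895, Carrow 0.5252, Dorne 0.4539, Arden 0.3543, Farrow 0.3249, Harke 0.1302.
The surplus seats go to Eskel, Galen, Brisco, Carrow.
Harke receives 6.

6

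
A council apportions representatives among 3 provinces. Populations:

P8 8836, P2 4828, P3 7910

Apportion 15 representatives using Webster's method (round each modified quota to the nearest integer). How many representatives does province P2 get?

3

Standard divisor 21574/15 ≈ 1438.267; standard quotas: P8 6.144, P2 3.357, P3 5.500.
Rounding to the nearest integer gives 6, 3, 5 = 14 seats, so the divisor must be adjusted.
With modified divisor 1400: modified quotas P8 6.311, P2 3.449, P3 5.650.
Rounding to the nearest integer: P8 6, P2 3, P3 6 (total 15).
P2 receives 3.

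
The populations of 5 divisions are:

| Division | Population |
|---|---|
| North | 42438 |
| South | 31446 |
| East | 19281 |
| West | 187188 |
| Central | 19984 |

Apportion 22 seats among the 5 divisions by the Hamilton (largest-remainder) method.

Standard divisor: 300337 ÷ 22 ≈ 13651.682.
Standard quotas: North 3.1086, South 2.3035, East 1.4124, West 13.7117, Central 1.4638.
Lower quotas: North 3, South 2, East 1, West 13, Central 1 (sum 20, leaving 2 seats).
Remainders in descending order: West 0.7117, Central 0.4638, East 0.4124, South 0.3035, North 0.1086.
The surplus seats go to West, Central.

North 3, South 2, East 1, West 14, Central 2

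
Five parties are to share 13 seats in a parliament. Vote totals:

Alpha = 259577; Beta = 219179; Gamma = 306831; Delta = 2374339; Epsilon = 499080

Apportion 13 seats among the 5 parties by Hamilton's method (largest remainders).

The standard divisor is 3659006/13 = 281462.
Standard quotas: Alpha 0.9222, Beta 0.7787, Gamma 1.0901, Delta 8.4357, Epsilon 1.7732.
Lower quotas: Alpha 0, Beta 0, Gamma 1, Delta 8, Epsilon 1 (sum 10, leaving 3 seats).
Remainders in descending order: Alpha 0.9222, Beta 0.7787, Epsilon 0.7732, Delta 0.4357, Gamma 0.0901.
The surplus seats go to Alpha, Beta, Epsilon.

Alpha 1, Beta 1, Gamma 1, Delta 8, Epsilon 2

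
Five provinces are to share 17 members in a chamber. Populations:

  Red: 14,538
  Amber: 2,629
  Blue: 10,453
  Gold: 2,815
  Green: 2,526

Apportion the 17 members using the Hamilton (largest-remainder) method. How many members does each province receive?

Standard divisor: 32961 ÷ 17 ≈ 1938.882.
Standard quotas: Red 7.4981, Amber 1.3559, Blue 5.3913, Gold 1.4519, Green 1.3028.
Lower quotas: Red 7, Amber 1, Blue 5, Gold 1, Green 1 (sum 15, leaving 2 seats).
Remainders in descending order: Red 0.4981, Gold 0.4519, Blue 0.3913, Amber 0.3559, Green 0.3028.
The surplus seats go to Red, Gold.

Red=8; Amber=1; Blue=5; Gold=2; Green=1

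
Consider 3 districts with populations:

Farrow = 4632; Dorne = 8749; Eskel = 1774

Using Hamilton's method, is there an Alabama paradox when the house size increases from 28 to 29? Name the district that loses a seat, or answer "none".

At 28 seats: Farrow 9, Dorne 16, Eskel 3.
At 29 seats: Farrow 9, Dorne 17, Eskel 3.
No district's allocation decreased.

none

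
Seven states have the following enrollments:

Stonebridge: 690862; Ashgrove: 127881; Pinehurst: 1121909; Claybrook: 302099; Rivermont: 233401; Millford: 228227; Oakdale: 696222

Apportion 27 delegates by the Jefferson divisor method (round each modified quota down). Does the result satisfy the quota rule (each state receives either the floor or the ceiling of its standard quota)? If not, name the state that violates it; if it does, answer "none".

Standard quotas: Stonebridge 5.485, Ashgrove 1.015, Pinehurst 8.908, Claybrook 2.399, Rivermont 1.853, Millford 1.812, Oakdale 5.528.
Jefferson allocation: Stonebridge 6, Ashgrove 1, Pinehurst 9, Claybrook 2, Rivermont 2, Millford 1, Oakdale 6.
Every allocation lies between the lower and upper quota.

none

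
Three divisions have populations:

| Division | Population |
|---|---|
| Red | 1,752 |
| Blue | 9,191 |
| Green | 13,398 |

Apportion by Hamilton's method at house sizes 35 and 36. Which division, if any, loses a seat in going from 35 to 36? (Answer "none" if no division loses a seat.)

At 35 seats: Red 3, Blue 13, Green 19.
At 36 seats: Red 2, Blue 14, Green 20.
Red drops from 3 to 2.

Red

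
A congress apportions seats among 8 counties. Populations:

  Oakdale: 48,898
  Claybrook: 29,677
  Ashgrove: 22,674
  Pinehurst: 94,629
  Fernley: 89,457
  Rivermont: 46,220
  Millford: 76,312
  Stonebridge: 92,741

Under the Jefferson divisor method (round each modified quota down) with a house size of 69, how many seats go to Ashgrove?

3

Standard divisor 500608/69 ≈ 7255.188; standard quotas: Oakdale 6.740, Claybrook 4.090, Ashgrove 3.125, Pinehurst 13.043, Fernley 12.330, Rivermont 6.371, Millford 10.518, Stonebridge 12.783.
Rounding down gives 6, 4, 3, 13, 12, 6, 10, 12 = 66 seats, so the divisor must be adjusted.
With modified divisor 6900: modified quotas Oakdale 7.087, Claybrook 4.301, Ashgrove 3.286, Pinehurst 13.714, Fernley 12.965, Rivermont 6.699, Millford 11.060, Stonebridge 13.441.
Rounding down: Oakdale 7, Claybrook 4, Ashgrove 3, Pinehurst 13, Fernley 12, Rivermont 6, Millford 11, Stonebridge 13 (total 69).
Ashgrove receives 3.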